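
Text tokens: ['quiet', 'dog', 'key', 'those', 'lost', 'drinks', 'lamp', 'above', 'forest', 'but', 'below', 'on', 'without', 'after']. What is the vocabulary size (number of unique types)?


Listing all tokens and tracking unique types:
  Token 1: 'quiet' -> NEW (unique so far: 1)
  Token 2: 'dog' -> NEW (unique so far: 2)
  Token 3: 'key' -> NEW (unique so far: 3)
  Token 4: 'those' -> NEW (unique so far: 4)
  Token 5: 'lost' -> NEW (unique so far: 5)
  Token 6: 'drinks' -> NEW (unique so far: 6)
  Token 7: 'lamp' -> NEW (unique so far: 7)
  Token 8: 'above' -> NEW (unique so far: 8)
  Token 9: 'forest' -> NEW (unique so far: 9)
  Token 10: 'but' -> NEW (unique so far: 10)
  Token 11: 'below' -> NEW (unique so far: 11)
  Token 12: 'on' -> NEW (unique so far: 12)
  Token 13: 'without' -> NEW (unique so far: 13)
  Token 14: 'after' -> NEW (unique so far: 14)
Unique types: ('above', 'after', 'below', 'but', 'dog', 'drinks', 'forest', 'key', 'lamp', 'lost', 'on', 'quiet', 'those', 'without')
Vocabulary size: 14

14


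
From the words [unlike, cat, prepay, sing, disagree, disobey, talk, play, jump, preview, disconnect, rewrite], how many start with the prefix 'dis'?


Checking each word for prefix 'dis':
  'unlike' -> no (count: 0)
  'cat' -> no (count: 0)
  'prepay' -> no (count: 0)
  'sing' -> no (count: 0)
  'disagree' -> YES, starts with 'dis' (count: 1)
  'disobey' -> YES, starts with 'dis' (count: 2)
  'talk' -> no (count: 2)
  'play' -> no (count: 2)
  'jump' -> no (count: 2)
  'preview' -> no (count: 2)
  'disconnect' -> YES, starts with 'dis' (count: 3)
  'rewrite' -> no (count: 3)
Total with prefix 'dis': 3

3


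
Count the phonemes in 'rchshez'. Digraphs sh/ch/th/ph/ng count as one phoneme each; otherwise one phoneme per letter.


Parsing 'rchshez' greedily, digraphs first:
  'r' -> consonant phoneme (phonemes so far: 1)
  'ch' -> digraph (1 consonant phoneme) (phonemes so far: 2)
  'sh' -> digraph (1 consonant phoneme) (phonemes so far: 3)
  'e' -> vowel phoneme (phonemes so far: 4)
  'z' -> consonant phoneme (phonemes so far: 5)
Total phonemes: 5

5


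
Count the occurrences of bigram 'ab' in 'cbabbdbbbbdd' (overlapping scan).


Scanning 'cbabbdbbbbdd' for bigram 'ab':
  Position 0: 'cb' -> no
  Position 1: 'ba' -> no
  Position 2: 'ab' -> MATCH
  Position 3: 'bb' -> no
  Position 4: 'bd' -> no
  Position 5: 'db' -> no
  Position 6: 'bb' -> no
  Position 7: 'bb' -> no
  Position 8: 'bb' -> no
  Position 9: 'bd' -> no
  Position 10: 'dd' -> no
Total matches: 1

1


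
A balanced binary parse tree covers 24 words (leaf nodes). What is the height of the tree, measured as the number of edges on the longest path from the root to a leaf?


In a balanced binary tree with n leaves the deepest leaf is ceil(log2(n)) edges below the root.
log2(24) = 4.5850
ceil(4.5850) = 5
height (edges) = 5

5


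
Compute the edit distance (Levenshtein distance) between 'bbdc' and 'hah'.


Building DP table for s1='bbdc' (len 4) and s2='hah' (len 3):
       h  a  h
    0  1  2  3
  b 1  1  2  3
  b 2  2  2  3
  d 3  3  3  3
  c 4  4  4  4
Edit distance = dp[4][3] = 4

4


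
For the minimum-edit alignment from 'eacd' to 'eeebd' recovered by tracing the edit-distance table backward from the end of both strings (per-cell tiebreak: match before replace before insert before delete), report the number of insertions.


Edit distance = 3. Backtracking from cell (4, 5) with preference match > replace > insert > delete,
then listing the resulting alignment 'eacd' -> 'eeebd' left to right:
  Step 1: insert 'e' [insertion #1]
  Step 2: keep 'e'
  Step 3: replace a->e
  Step 4: replace c->b
  Step 5: keep 'd'
Total insertions: 1

1


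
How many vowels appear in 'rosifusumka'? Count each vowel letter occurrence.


Scanning each character of 'rosifusumka':
  Position 1: 'r' -> consonant (running count: 0)
  Position 2: 'o' -> vowel (running count: 1)
  Position 3: 's' -> consonant (running count: 1)
  Position 4: 'i' -> vowel (running count: 2)
  Position 5: 'f' -> consonant (running count: 2)
  Position 6: 'u' -> vowel (running count: 3)
  Position 7: 's' -> consonant (running count: 3)
  Position 8: 'u' -> vowel (running count: 4)
  Position 9: 'm' -> consonant (running count: 4)
  Position 10: 'k' -> consonant (running count: 4)
  Position 11: 'a' -> vowel (running count: 5)
Total vowels: 5

5


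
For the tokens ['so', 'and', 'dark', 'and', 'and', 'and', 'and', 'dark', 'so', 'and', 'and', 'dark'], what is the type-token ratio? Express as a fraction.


Tokens: 12
Unique types: ('and', 'dark', 'so') = 3
TTR = 3/12
Simplify: divide both by 3 -> 1/4
TTR = 1/4

1/4


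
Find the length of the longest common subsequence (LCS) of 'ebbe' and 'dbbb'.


DP table for LCS of 'ebbe' and 'dbbb':
       d  b  b  b
    0  0  0  0  0
  e 0  0  0  0  0
  b 0  0  1  1  1
  b 0  0  1  2  2
  e 0  0  1  2  2
LCS: 'bb'
LCS length = 2

2


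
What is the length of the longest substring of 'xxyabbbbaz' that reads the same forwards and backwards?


Scanning 'xxyabbbbaz' for palindromic substrings.
Substring at positions 3-8: 'abbbba'.
Check: reverse('abbbba') = 'abbbba' -> palindrome confirmed.
Neighbouring characters ('y' / 'z') break symmetry, so it cannot extend further.
No longer palindromic substring exists; longest length = 6

6


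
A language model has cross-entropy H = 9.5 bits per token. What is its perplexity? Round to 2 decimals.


Perplexity formula: PP = 2^H
H = 9.5
PP = 2^9.5
Decompose: 2^9.5 = 2^9 * 2^0.5 = 2^9 * sqrt(2)
2^9 = 512, sqrt(2) ~ 1.4142136
PP ~ 512 * 1.4142136 = 724.0773632
Rounded to 2 decimals: 724.08

724.08


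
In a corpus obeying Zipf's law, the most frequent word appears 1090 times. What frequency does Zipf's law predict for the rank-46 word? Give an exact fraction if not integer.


Zipf's law: freq(rank) = f1 / rank
f1 = 1090, rank = 46
freq = 1090 / 46
GCD(1090, 46) = 2
Simplified: 545/23

545/23


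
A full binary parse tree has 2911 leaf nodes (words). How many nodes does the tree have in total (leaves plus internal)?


Leaf nodes (terminals): 2911
Internal nodes = n - 1 = 2911 - 1 = 2910
Total = leaves + internal = 2911 + 2910 = 5821

5821


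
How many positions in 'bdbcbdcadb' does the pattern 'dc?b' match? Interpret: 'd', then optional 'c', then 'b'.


Pattern: dc?b means 'd', then optional 'c', then 'b'.
Scanning 'bdbcbdcadb' position-by-position:
  Pos 0: window 'bdb' -> no
  Pos 1: window 'dbc' -> MATCH
  Pos 2: window 'bcb' -> no
  Pos 3: window 'cbd' -> no
  Pos 4: window 'bdc' -> no
  Pos 5: window 'dca' -> no
  Pos 6: window 'cad' -> no
  Pos 7: window 'adb' -> no
  Pos 8: window 'db' -> MATCH
  Pos 9: window 'b' -> no
Total matches: 2

2


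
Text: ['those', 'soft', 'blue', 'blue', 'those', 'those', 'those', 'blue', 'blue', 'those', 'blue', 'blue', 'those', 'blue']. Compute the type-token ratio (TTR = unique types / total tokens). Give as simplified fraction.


Tokens: 14
Unique types: ('blue', 'soft', 'those') = 3
TTR = 3/14
Already in lowest terms.

3/14


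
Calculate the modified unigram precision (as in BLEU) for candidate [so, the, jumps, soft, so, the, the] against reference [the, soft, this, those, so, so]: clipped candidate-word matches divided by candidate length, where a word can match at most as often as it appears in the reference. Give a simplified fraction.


Reference word counts: {'so': 2, 'soft': 1, 'the': 1, 'this': 1, 'those': 1}
Checking each candidate word (with clipping):
  'so' -> in reference (ref count 2, used 1/2) -> match (matches: 1)
  'the' -> in reference (ref count 1, used 1/1) -> match (matches: 2)
  'jumps' -> not in reference -> no match (matches: 2)
  'soft' -> in reference (ref count 1, used 1/1) -> match (matches: 3)
  'so' -> in reference (ref count 2, used 2/2) -> match (matches: 4)
  'the' -> ref count 1 already used up (1/1) -> clipped, no match (matches: 4)
  'the' -> ref count 1 already used up (1/1) -> clipped, no match (matches: 4)
Clipped matches: 4, Candidate length: 7
Precision = 4/7

4/7


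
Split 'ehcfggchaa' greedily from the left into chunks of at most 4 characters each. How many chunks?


'ehcfggchaa' has 10 characters.
Chunking with max size 4:
  Chunk 1: 'ehcf' (positions 0-3)
  Chunk 2: 'ggch' (positions 4-7)
  Chunk 3: 'aa' (positions 8-9)
Total chunks: ceil(10 / 4) = 3

3


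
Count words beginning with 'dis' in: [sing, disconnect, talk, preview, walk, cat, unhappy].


Checking each word for prefix 'dis':
  'sing' -> no (count: 0)
  'disconnect' -> YES, starts with 'dis' (count: 1)
  'talk' -> no (count: 1)
  'preview' -> no (count: 1)
  'walk' -> no (count: 1)
  'cat' -> no (count: 1)
  'unhappy' -> no (count: 1)
Total with prefix 'dis': 1

1


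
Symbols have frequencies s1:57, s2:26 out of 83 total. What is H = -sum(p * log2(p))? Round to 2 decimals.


Computing entropy H = -sum(p_i * log2(p_i)):
  s1: p = 57/83 = 0.6867, -p*log2(p) = 0.3723
  s2: p = 26/83 = 0.3133, -p*log2(p) = 0.5246
H = sum of terms = 0.8969
Rounded to 2 decimals: 0.90

0.90


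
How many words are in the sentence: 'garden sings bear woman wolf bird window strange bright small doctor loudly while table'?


Counting words by splitting on spaces:
  Word 1: 'garden'
  Word 2: 'sings'
  Word 3: 'bear'
  Word 4: 'woman'
  Word 5: 'wolf'
  Word 6: 'bird'
  Word 7: 'window'
  Word 8: 'strange'
  Word 9: 'bright'
  Word 10: 'small'
  Word 11: 'doctor'
  Word 12: 'loudly'
  Word 13: 'while'
  Word 14: 'table'
Total words: 14

14


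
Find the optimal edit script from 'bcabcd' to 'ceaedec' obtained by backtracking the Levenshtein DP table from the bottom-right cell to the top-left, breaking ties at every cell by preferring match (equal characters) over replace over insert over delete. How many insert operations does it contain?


Edit distance = 6. Backtracking from cell (6, 7) with preference match > replace > insert > delete,
then listing the resulting alignment 'bcabcd' -> 'ceaedec' left to right:
  Step 1: replace b->c
  Step 2: replace c->e
  Step 3: keep 'a'
  Step 4: insert 'e' [insertion #1]
  Step 5: replace b->d
  Step 6: replace c->e
  Step 7: replace d->c
Total insertions: 1

1


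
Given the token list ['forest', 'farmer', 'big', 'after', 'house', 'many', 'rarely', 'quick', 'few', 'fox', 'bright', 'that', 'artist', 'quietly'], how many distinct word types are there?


Listing all tokens and tracking unique types:
  Token 1: 'forest' -> NEW (unique so far: 1)
  Token 2: 'farmer' -> NEW (unique so far: 2)
  Token 3: 'big' -> NEW (unique so far: 3)
  Token 4: 'after' -> NEW (unique so far: 4)
  Token 5: 'house' -> NEW (unique so far: 5)
  Token 6: 'many' -> NEW (unique so far: 6)
  Token 7: 'rarely' -> NEW (unique so far: 7)
  Token 8: 'quick' -> NEW (unique so far: 8)
  Token 9: 'few' -> NEW (unique so far: 9)
  Token 10: 'fox' -> NEW (unique so far: 10)
  Token 11: 'bright' -> NEW (unique so far: 11)
  Token 12: 'that' -> NEW (unique so far: 12)
  Token 13: 'artist' -> NEW (unique so far: 13)
  Token 14: 'quietly' -> NEW (unique so far: 14)
Unique types: ('after', 'artist', 'big', 'bright', 'farmer', 'few', 'forest', 'fox', 'house', 'many', 'quick', 'quietly', 'rarely', 'that')
Vocabulary size: 14

14


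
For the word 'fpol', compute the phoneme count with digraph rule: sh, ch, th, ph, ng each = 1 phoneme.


Parsing 'fpol' greedily, digraphs first:
  'f' -> consonant phoneme (phonemes so far: 1)
  'p' -> consonant phoneme (phonemes so far: 2)
  'o' -> vowel phoneme (phonemes so far: 3)
  'l' -> consonant phoneme (phonemes so far: 4)
Total phonemes: 4

4


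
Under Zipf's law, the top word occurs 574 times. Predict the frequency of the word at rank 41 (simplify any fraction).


Zipf's law: freq(rank) = f1 / rank
f1 = 574, rank = 41
freq = 574 / 41
= 14

14


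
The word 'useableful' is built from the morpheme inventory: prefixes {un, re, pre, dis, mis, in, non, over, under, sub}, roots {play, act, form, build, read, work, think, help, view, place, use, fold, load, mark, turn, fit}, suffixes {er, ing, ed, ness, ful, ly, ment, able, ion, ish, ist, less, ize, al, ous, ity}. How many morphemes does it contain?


Segmenting 'useableful' against the inventory:
  'use' -> root (morpheme 1)
  'able' -> suffix (morpheme 2)
  'ful' -> suffix (morpheme 3)
Total morphemes: 3

3


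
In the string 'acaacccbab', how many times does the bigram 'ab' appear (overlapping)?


Scanning 'acaacccbab' for bigram 'ab':
  Position 0: 'ac' -> no
  Position 1: 'ca' -> no
  Position 2: 'aa' -> no
  Position 3: 'ac' -> no
  Position 4: 'cc' -> no
  Position 5: 'cc' -> no
  Position 6: 'cb' -> no
  Position 7: 'ba' -> no
  Position 8: 'ab' -> MATCH
Total matches: 1

1


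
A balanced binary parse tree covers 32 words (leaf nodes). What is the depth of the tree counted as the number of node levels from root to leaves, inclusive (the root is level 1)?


In a balanced binary tree with n leaves the deepest leaf is ceil(log2(n)) edges below the root,
so counting node levels inclusive of root and leaves gives ceil(log2(n)) + 1 levels.
log2(32) = 5.0000
ceil(5.0000) = 5
levels = 5 + 1 = 6

6


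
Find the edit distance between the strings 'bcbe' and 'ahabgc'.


Building DP table for s1='bcbe' (len 4) and s2='ahabgc' (len 6):
       a  h  a  b  g  c
    0  1  2  3  4  5  6
  b 1  1  2  3  3  4  5
  c 2  2  2  3  4  4  4
  b 3  3  3  3  3  4  5
  e 4  4  4  4  4  4  5
Edit distance = dp[4][6] = 5

5


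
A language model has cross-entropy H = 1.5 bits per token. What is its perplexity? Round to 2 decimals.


Perplexity formula: PP = 2^H
H = 1.5
PP = 2^1.5
Decompose: 2^1.5 = 2^1 * 2^0.5 = 2^1 * sqrt(2)
2^1 = 2, sqrt(2) ~ 1.4142136
PP ~ 2 * 1.4142136 = 2.8284272
Rounded to 2 decimals: 2.83

2.83


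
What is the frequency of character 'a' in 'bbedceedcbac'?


Scanning 'bbedceedcbac' for 'a':
  Position 10: 'a' -> MATCH (count: 1)
Total occurrences of 'a': 1

1


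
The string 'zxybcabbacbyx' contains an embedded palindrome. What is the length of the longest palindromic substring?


Scanning 'zxybcabbacbyx' for palindromic substrings.
Substring at positions 1-12: 'xybcabbacbyx'.
Check: reverse('xybcabbacbyx') = 'xybcabbacbyx' -> palindrome confirmed.
Neighbouring characters ('z' / '-') break symmetry, so it cannot extend further.
No longer palindromic substring exists; longest length = 12

12


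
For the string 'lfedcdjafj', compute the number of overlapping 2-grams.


String 'lfedcdjafj' has length L = 10.
Number of overlapping n-grams = L - n + 1
Substituting: 10 - 2 + 1 = 9

9


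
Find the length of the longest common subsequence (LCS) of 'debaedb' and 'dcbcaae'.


DP table for LCS of 'debaedb' and 'dcbcaae':
       d  c  b  c  a  a  e
    0  0  0  0  0  0  0  0
  d 0  1  1  1  1  1  1  1
  e 0  1  1  1  1  1  1  2
  b 0  1  1  2  2  2  2  2
  a 0  1  1  2  2  3  3  3
  e 0  1  1  2  2  3  3  4
  d 0  1  1  2  2  3  3  4
  b 0  1  1  2  2  3  3  4
LCS: 'dbae'
LCS length = 4

4


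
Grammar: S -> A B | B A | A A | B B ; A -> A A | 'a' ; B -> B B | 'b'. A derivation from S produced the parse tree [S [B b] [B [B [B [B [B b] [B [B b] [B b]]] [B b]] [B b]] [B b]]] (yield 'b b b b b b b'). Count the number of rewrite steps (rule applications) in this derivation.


Every bracketed nonterminal node [X ...] in the tree is produced by exactly one rule application.
Reading the tree off as a leftmost derivation:
  Step 1: S  =>  B B   (applied S -> B B)
  Step 2: B B  =>  b B   (applied B -> b)
  Step 3: b B  =>  b B B   (applied B -> B B)
  Step 4: b B B  =>  b B B B   (applied B -> B B)
  Step 5: b B B B  =>  b B B B B   (applied B -> B B)
  Step 6: b B B B B  =>  b B B B B B   (applied B -> B B)
  Step 7: b B B B B B  =>  b b B B B B   (applied B -> b)
  Step 8: b b B B B B  =>  b b B B B B B   (applied B -> B B)
  Step 9: b b B B B B B  =>  b b b B B B B   (applied B -> b)
  Step 10: b b b B B B B  =>  b b b b B B B   (applied B -> b)
  Step 11: b b b b B B B  =>  b b b b b B B   (applied B -> b)
  Step 12: b b b b b B B  =>  b b b b b b B   (applied B -> b)
  Step 13: b b b b b b B  =>  b b b b b b b   (applied B -> b)
Final yield: b b b b b b b
Total rewrite steps: 13

13


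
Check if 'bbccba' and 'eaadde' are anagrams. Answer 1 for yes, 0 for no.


Sort characters of 'bbccba': 'abbbcc'
Sort characters of 'eaadde': 'aaddee'
Sorted forms differ -> they are NOT anagrams
Result: 0

0


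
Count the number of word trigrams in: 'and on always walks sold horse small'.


Word trigrams from [7] words:
  Trigram 1: (and on always)
  Trigram 2: (on always walks)
  Trigram 3: (always walks sold)
  Trigram 4: (walks sold horse)
  Trigram 5: (sold horse small)
Total word trigrams: 7 - 2 = 5

5


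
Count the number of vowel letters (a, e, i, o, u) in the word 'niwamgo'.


Scanning each character of 'niwamgo':
  Position 1: 'n' -> consonant (running count: 0)
  Position 2: 'i' -> vowel (running count: 1)
  Position 3: 'w' -> consonant (running count: 1)
  Position 4: 'a' -> vowel (running count: 2)
  Position 5: 'm' -> consonant (running count: 2)
  Position 6: 'g' -> consonant (running count: 2)
  Position 7: 'o' -> vowel (running count: 3)
Total vowels: 3

3


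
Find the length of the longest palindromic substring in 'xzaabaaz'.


Scanning 'xzaabaaz' for palindromic substrings.
Substring at positions 1-7: 'zaabaaz'.
Check: reverse('zaabaaz') = 'zaabaaz' -> palindrome confirmed.
Neighbouring characters ('x' / '-') break symmetry, so it cannot extend further.
No longer palindromic substring exists; longest length = 7

7


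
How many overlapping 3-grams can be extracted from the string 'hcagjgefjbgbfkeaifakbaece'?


String 'hcagjgefjbgbfkeaifakbaece' has length L = 25.
Number of overlapping n-grams = L - n + 1
Substituting: 25 - 3 + 1 = 23

23


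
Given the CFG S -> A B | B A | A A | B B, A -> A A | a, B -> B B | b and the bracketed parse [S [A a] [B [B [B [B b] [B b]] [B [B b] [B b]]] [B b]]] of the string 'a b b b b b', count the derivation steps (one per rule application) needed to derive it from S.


Every bracketed nonterminal node [X ...] in the tree is produced by exactly one rule application.
Reading the tree off as a leftmost derivation:
  Step 1: S  =>  A B   (applied S -> A B)
  Step 2: A B  =>  a B   (applied A -> a)
  Step 3: a B  =>  a B B   (applied B -> B B)
  Step 4: a B B  =>  a B B B   (applied B -> B B)
  Step 5: a B B B  =>  a B B B B   (applied B -> B B)
  Step 6: a B B B B  =>  a b B B B   (applied B -> b)
  Step 7: a b B B B  =>  a b b B B   (applied B -> b)
  Step 8: a b b B B  =>  a b b B B B   (applied B -> B B)
  Step 9: a b b B B B  =>  a b b b B B   (applied B -> b)
  Step 10: a b b b B B  =>  a b b b b B   (applied B -> b)
  Step 11: a b b b b B  =>  a b b b b b   (applied B -> b)
Final yield: a b b b b b
Total rewrite steps: 11

11


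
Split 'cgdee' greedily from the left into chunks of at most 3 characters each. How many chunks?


'cgdee' has 5 characters.
Chunking with max size 3:
  Chunk 1: 'cgd' (positions 0-2)
  Chunk 2: 'ee' (positions 3-4)
Total chunks: ceil(5 / 3) = 2

2


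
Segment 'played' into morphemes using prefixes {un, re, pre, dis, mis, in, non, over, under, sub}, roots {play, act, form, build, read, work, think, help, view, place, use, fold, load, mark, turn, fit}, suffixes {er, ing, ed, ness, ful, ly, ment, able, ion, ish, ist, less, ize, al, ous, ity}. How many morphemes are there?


Segmenting 'played' against the inventory:
  'play' -> root (morpheme 1)
  'ed' -> suffix (morpheme 2)
Total morphemes: 2

2


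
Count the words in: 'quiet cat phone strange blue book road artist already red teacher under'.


Counting words by splitting on spaces:
  Word 1: 'quiet'
  Word 2: 'cat'
  Word 3: 'phone'
  Word 4: 'strange'
  Word 5: 'blue'
  Word 6: 'book'
  Word 7: 'road'
  Word 8: 'artist'
  Word 9: 'already'
  Word 10: 'red'
  Word 11: 'teacher'
  Word 12: 'under'
Total words: 12

12


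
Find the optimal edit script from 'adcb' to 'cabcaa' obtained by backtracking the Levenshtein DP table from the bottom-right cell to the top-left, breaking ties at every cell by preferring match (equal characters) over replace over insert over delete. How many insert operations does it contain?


Edit distance = 4. Backtracking from cell (4, 6) with preference match > replace > insert > delete,
then listing the resulting alignment 'adcb' -> 'cabcaa' left to right:
  Step 1: insert 'c' [insertion #1]
  Step 2: keep 'a'
  Step 3: replace d->b
  Step 4: keep 'c'
  Step 5: insert 'a' [insertion #2]
  Step 6: replace b->a
Total insertions: 2

2


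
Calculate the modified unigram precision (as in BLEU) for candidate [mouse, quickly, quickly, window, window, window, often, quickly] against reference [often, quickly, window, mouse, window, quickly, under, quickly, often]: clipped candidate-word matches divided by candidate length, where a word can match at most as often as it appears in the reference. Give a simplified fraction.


Reference word counts: {'mouse': 1, 'often': 2, 'quickly': 3, 'under': 1, 'window': 2}
Checking each candidate word (with clipping):
  'mouse' -> in reference (ref count 1, used 1/1) -> match (matches: 1)
  'quickly' -> in reference (ref count 3, used 1/3) -> match (matches: 2)
  'quickly' -> in reference (ref count 3, used 2/3) -> match (matches: 3)
  'window' -> in reference (ref count 2, used 1/2) -> match (matches: 4)
  'window' -> in reference (ref count 2, used 2/2) -> match (matches: 5)
  'window' -> ref count 2 already used up (2/2) -> clipped, no match (matches: 5)
  'often' -> in reference (ref count 2, used 1/2) -> match (matches: 6)
  'quickly' -> in reference (ref count 3, used 3/3) -> match (matches: 7)
Clipped matches: 7, Candidate length: 8
Precision = 7/8

7/8


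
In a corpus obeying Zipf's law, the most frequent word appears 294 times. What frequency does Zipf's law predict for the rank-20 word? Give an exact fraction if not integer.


Zipf's law: freq(rank) = f1 / rank
f1 = 294, rank = 20
freq = 294 / 20
GCD(294, 20) = 2
Simplified: 147/10

147/10


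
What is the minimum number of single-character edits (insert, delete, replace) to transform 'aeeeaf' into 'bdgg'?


Building DP table for s1='aeeeaf' (len 6) and s2='bdgg' (len 4):
       b  d  g  g
    0  1  2  3  4
  a 1  1  2  3  4
  e 2  2  2  3  4
  e 3  3  3  3  4
  e 4  4  4  4  4
  a 5  5  5  5  5
  f 6  6  6  6  6
Edit distance = dp[6][4] = 6

6


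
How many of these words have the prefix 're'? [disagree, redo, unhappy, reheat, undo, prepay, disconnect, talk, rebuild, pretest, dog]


Checking each word for prefix 're':
  'disagree' -> no (count: 0)
  'redo' -> YES, starts with 're' (count: 1)
  'unhappy' -> no (count: 1)
  'reheat' -> YES, starts with 're' (count: 2)
  'undo' -> no (count: 2)
  'prepay' -> no (count: 2)
  'disconnect' -> no (count: 2)
  'talk' -> no (count: 2)
  'rebuild' -> YES, starts with 're' (count: 3)
  'pretest' -> no (count: 3)
  'dog' -> no (count: 3)
Total with prefix 're': 3

3


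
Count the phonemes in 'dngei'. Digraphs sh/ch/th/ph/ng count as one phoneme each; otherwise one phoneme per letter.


Parsing 'dngei' greedily, digraphs first:
  'd' -> consonant phoneme (phonemes so far: 1)
  'ng' -> digraph (1 consonant phoneme) (phonemes so far: 2)
  'e' -> vowel phoneme (phonemes so far: 3)
  'i' -> vowel phoneme (phonemes so far: 4)
Total phonemes: 4

4


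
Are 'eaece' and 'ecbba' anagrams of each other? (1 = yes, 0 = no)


Sort characters of 'eaece': 'aceee'
Sort characters of 'ecbba': 'abbce'
Sorted forms differ -> they are NOT anagrams
Result: 0

0


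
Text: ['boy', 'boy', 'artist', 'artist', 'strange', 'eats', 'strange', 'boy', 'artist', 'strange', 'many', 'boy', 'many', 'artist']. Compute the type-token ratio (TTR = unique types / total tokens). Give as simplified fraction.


Tokens: 14
Unique types: ('artist', 'boy', 'eats', 'many', 'strange') = 5
TTR = 5/14
Already in lowest terms.

5/14


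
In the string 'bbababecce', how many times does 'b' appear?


Scanning 'bbababecce' for 'b':
  Position 0: 'b' -> MATCH (count: 1)
  Position 1: 'b' -> MATCH (count: 2)
  Position 3: 'b' -> MATCH (count: 3)
  Position 5: 'b' -> MATCH (count: 4)
Total occurrences of 'b': 4

4


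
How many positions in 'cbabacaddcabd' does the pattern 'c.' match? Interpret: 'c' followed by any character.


Pattern: c. means 'c' followed by any character.
Scanning 'cbabacaddcabd' position-by-position:
  Pos 0: window 'cb' -> MATCH
  Pos 1: window 'ba' -> no
  Pos 2: window 'ab' -> no
  Pos 3: window 'ba' -> no
  Pos 4: window 'ac' -> no
  Pos 5: window 'ca' -> MATCH
  Pos 6: window 'ad' -> no
  Pos 7: window 'dd' -> no
  Pos 8: window 'dc' -> no
  Pos 9: window 'ca' -> MATCH
  Pos 10: window 'ab' -> no
  Pos 11: window 'bd' -> no
  Pos 12: window 'd' -> no
Total matches: 3

3


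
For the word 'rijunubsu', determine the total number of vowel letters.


Scanning each character of 'rijunubsu':
  Position 1: 'r' -> consonant (running count: 0)
  Position 2: 'i' -> vowel (running count: 1)
  Position 3: 'j' -> consonant (running count: 1)
  Position 4: 'u' -> vowel (running count: 2)
  Position 5: 'n' -> consonant (running count: 2)
  Position 6: 'u' -> vowel (running count: 3)
  Position 7: 'b' -> consonant (running count: 3)
  Position 8: 's' -> consonant (running count: 3)
  Position 9: 'u' -> vowel (running count: 4)
Total vowels: 4

4


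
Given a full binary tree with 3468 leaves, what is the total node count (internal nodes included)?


Leaf nodes (terminals): 3468
Internal nodes = n - 1 = 3468 - 1 = 3467
Total = leaves + internal = 3468 + 3467 = 6935

6935


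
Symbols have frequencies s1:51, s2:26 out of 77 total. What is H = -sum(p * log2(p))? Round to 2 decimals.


Computing entropy H = -sum(p_i * log2(p_i)):
  s1: p = 51/77 = 0.6623, -p*log2(p) = 0.3937
  s2: p = 26/77 = 0.3377, -p*log2(p) = 0.5289
H = sum of terms = 0.9226
Rounded to 2 decimals: 0.92

0.92


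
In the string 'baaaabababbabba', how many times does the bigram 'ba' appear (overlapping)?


Scanning 'baaaabababbabba' for bigram 'ba':
  Position 0: 'ba' -> MATCH
  Position 1: 'aa' -> no
  Position 2: 'aa' -> no
  Position 3: 'aa' -> no
  Position 4: 'ab' -> no
  Position 5: 'ba' -> MATCH
  Position 6: 'ab' -> no
  Position 7: 'ba' -> MATCH
  Position 8: 'ab' -> no
  Position 9: 'bb' -> no
  Position 10: 'ba' -> MATCH
  Position 11: 'ab' -> no
  Position 12: 'bb' -> no
  Position 13: 'ba' -> MATCH
Total matches: 5

5


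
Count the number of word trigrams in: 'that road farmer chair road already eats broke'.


Word trigrams from [8] words:
  Trigram 1: (that road farmer)
  Trigram 2: (road farmer chair)
  Trigram 3: (farmer chair road)
  Trigram 4: (chair road already)
  Trigram 5: (road already eats)
  Trigram 6: (already eats broke)
Total word trigrams: 8 - 2 = 6

6


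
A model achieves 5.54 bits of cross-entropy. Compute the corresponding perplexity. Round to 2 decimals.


Perplexity formula: PP = 2^H
H = 5.54
PP = 2^5.54
Decompose: 2^5.54 = 2^5 * 2^0.54
2^5 = 32, 2^0.54 ~ 1.4539725
PP ~ 32 * 1.4539725 = 46.5271200
Rounded to 2 decimals: 46.53

46.53


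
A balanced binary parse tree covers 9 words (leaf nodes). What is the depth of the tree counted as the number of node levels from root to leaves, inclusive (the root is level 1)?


In a balanced binary tree with n leaves the deepest leaf is ceil(log2(n)) edges below the root,
so counting node levels inclusive of root and leaves gives ceil(log2(n)) + 1 levels.
log2(9) = 3.1699
ceil(3.1699) = 4
levels = 4 + 1 = 5

5


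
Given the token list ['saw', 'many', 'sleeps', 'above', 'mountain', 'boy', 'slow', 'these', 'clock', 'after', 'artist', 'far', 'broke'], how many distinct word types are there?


Listing all tokens and tracking unique types:
  Token 1: 'saw' -> NEW (unique so far: 1)
  Token 2: 'many' -> NEW (unique so far: 2)
  Token 3: 'sleeps' -> NEW (unique so far: 3)
  Token 4: 'above' -> NEW (unique so far: 4)
  Token 5: 'mountain' -> NEW (unique so far: 5)
  Token 6: 'boy' -> NEW (unique so far: 6)
  Token 7: 'slow' -> NEW (unique so far: 7)
  Token 8: 'these' -> NEW (unique so far: 8)
  Token 9: 'clock' -> NEW (unique so far: 9)
  Token 10: 'after' -> NEW (unique so far: 10)
  Token 11: 'artist' -> NEW (unique so far: 11)
  Token 12: 'far' -> NEW (unique so far: 12)
  Token 13: 'broke' -> NEW (unique so far: 13)
Unique types: ('above', 'after', 'artist', 'boy', 'broke', 'clock', 'far', 'many', 'mountain', 'saw', 'sleeps', 'slow', 'these')
Vocabulary size: 13

13


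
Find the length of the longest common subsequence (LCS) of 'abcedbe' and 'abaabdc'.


DP table for LCS of 'abcedbe' and 'abaabdc':
       a  b  a  a  b  d  c
    0  0  0  0  0  0  0  0
  a 0  1  1  1  1  1  1  1
  b 0  1  2  2  2  2  2  2
  c 0  1  2  2  2  2  2  3
  e 0  1  2  2  2  2  2  3
  d 0  1  2  2  2  2  3  3
  b 0  1  2  2  2  3  3  3
  e 0  1  2  2  2  3  3  3
LCS: 'abc'
LCS length = 3

3


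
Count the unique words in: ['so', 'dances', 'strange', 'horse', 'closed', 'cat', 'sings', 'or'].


Listing all tokens and tracking unique types:
  Token 1: 'so' -> NEW (unique so far: 1)
  Token 2: 'dances' -> NEW (unique so far: 2)
  Token 3: 'strange' -> NEW (unique so far: 3)
  Token 4: 'horse' -> NEW (unique so far: 4)
  Token 5: 'closed' -> NEW (unique so far: 5)
  Token 6: 'cat' -> NEW (unique so far: 6)
  Token 7: 'sings' -> NEW (unique so far: 7)
  Token 8: 'or' -> NEW (unique so far: 8)
Unique types: ('cat', 'closed', 'dances', 'horse', 'or', 'sings', 'so', 'strange')
Vocabulary size: 8

8


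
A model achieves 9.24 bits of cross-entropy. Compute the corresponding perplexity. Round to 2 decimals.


Perplexity formula: PP = 2^H
H = 9.24
PP = 2^9.24
Decompose: 2^9.24 = 2^9 * 2^0.24
2^9 = 512, 2^0.24 ~ 1.1809927
PP ~ 512 * 1.1809927 = 604.6682624
Rounded to 2 decimals: 604.67

604.67


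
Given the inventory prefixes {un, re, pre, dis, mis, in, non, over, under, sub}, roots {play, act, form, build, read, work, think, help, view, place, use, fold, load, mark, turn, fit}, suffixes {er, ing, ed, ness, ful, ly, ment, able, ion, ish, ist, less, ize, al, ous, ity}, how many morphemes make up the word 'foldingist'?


Segmenting 'foldingist' against the inventory:
  'fold' -> root (morpheme 1)
  'ing' -> suffix (morpheme 2)
  'ist' -> suffix (morpheme 3)
Total morphemes: 3

3


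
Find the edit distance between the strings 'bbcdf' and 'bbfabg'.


Building DP table for s1='bbcdf' (len 5) and s2='bbfabg' (len 6):
       b  b  f  a  b  g
    0  1  2  3  4  5  6
  b 1  0  1  2  3  4  5
  b 2  1  0  1  2  3  4
  c 3  2  1  1  2  3  4
  d 4  3  2  2  2  3  4
  f 5  4  3  2  3  3  4
Edit distance = dp[5][6] = 4

4


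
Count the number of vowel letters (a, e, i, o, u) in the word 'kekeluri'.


Scanning each character of 'kekeluri':
  Position 1: 'k' -> consonant (running count: 0)
  Position 2: 'e' -> vowel (running count: 1)
  Position 3: 'k' -> consonant (running count: 1)
  Position 4: 'e' -> vowel (running count: 2)
  Position 5: 'l' -> consonant (running count: 2)
  Position 6: 'u' -> vowel (running count: 3)
  Position 7: 'r' -> consonant (running count: 3)
  Position 8: 'i' -> vowel (running count: 4)
Total vowels: 4

4


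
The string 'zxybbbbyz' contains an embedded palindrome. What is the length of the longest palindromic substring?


Scanning 'zxybbbbyz' for palindromic substrings.
Substring at positions 2-7: 'ybbbby'.
Check: reverse('ybbbby') = 'ybbbby' -> palindrome confirmed.
Neighbouring characters ('x' / 'z') break symmetry, so it cannot extend further.
No longer palindromic substring exists; longest length = 6

6


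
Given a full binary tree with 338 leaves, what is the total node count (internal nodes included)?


Leaf nodes (terminals): 338
Internal nodes = n - 1 = 338 - 1 = 337
Total = leaves + internal = 338 + 337 = 675

675


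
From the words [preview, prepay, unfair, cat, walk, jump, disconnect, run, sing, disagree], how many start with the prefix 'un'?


Checking each word for prefix 'un':
  'preview' -> no (count: 0)
  'prepay' -> no (count: 0)
  'unfair' -> YES, starts with 'un' (count: 1)
  'cat' -> no (count: 1)
  'walk' -> no (count: 1)
  'jump' -> no (count: 1)
  'disconnect' -> no (count: 1)
  'run' -> no (count: 1)
  'sing' -> no (count: 1)
  'disagree' -> no (count: 1)
Total with prefix 'un': 1

1


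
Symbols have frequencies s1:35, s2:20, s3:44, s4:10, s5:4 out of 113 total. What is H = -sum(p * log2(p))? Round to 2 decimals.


Computing entropy H = -sum(p_i * log2(p_i)):
  s1: p = 35/113 = 0.3097, -p*log2(p) = 0.5237
  s2: p = 20/113 = 0.1770, -p*log2(p) = 0.4422
  s3: p = 44/113 = 0.3894, -p*log2(p) = 0.5298
  s4: p = 10/113 = 0.0885, -p*log2(p) = 0.3096
  s5: p = 4/113 = 0.0354, -p*log2(p) = 0.1706
H = sum of terms = 1.9759
Rounded to 2 decimals: 1.98

1.98


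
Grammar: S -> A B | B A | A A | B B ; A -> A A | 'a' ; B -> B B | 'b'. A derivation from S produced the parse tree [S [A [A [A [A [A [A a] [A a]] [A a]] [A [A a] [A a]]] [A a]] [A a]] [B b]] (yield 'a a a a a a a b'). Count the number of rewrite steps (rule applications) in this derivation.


Every bracketed nonterminal node [X ...] in the tree is produced by exactly one rule application.
Reading the tree off as a leftmost derivation:
  Step 1: S  =>  A B   (applied S -> A B)
  Step 2: A B  =>  A A B   (applied A -> A A)
  Step 3: A A B  =>  A A A B   (applied A -> A A)
  Step 4: A A A B  =>  A A A A B   (applied A -> A A)
  Step 5: A A A A B  =>  A A A A A B   (applied A -> A A)
  Step 6: A A A A A B  =>  A A A A A A B   (applied A -> A A)
  Step 7: A A A A A A B  =>  a A A A A A B   (applied A -> a)
  Step 8: a A A A A A B  =>  a a A A A A B   (applied A -> a)
  Step 9: a a A A A A B  =>  a a a A A A B   (applied A -> a)
  Step 10: a a a A A A B  =>  a a a A A A A B   (applied A -> A A)
  Step 11: a a a A A A A B  =>  a a a a A A A B   (applied A -> a)
  Step 12: a a a a A A A B  =>  a a a a a A A B   (applied A -> a)
  Step 13: a a a a a A A B  =>  a a a a a a A B   (applied A -> a)
  Step 14: a a a a a a A B  =>  a a a a a a a B   (applied A -> a)
  Step 15: a a a a a a a B  =>  a a a a a a a b   (applied B -> b)
Final yield: a a a a a a a b
Total rewrite steps: 15

15


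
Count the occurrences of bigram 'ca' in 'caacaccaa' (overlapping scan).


Scanning 'caacaccaa' for bigram 'ca':
  Position 0: 'ca' -> MATCH
  Position 1: 'aa' -> no
  Position 2: 'ac' -> no
  Position 3: 'ca' -> MATCH
  Position 4: 'ac' -> no
  Position 5: 'cc' -> no
  Position 6: 'ca' -> MATCH
  Position 7: 'aa' -> no
Total matches: 3

3


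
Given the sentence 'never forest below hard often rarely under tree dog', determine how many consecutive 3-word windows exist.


Word trigrams from [9] words:
  Trigram 1: (never forest below)
  Trigram 2: (forest below hard)
  Trigram 3: (below hard often)
  Trigram 4: (hard often rarely)
  Trigram 5: (often rarely under)
  Trigram 6: (rarely under tree)
  Trigram 7: (under tree dog)
Total word trigrams: 9 - 2 = 7

7


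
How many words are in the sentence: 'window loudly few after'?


Counting words by splitting on spaces:
  Word 1: 'window'
  Word 2: 'loudly'
  Word 3: 'few'
  Word 4: 'after'
Total words: 4

4


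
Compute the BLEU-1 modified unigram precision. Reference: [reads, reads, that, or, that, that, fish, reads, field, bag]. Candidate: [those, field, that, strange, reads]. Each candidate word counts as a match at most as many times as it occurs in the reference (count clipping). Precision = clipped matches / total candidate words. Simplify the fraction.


Reference word counts: {'bag': 1, 'field': 1, 'fish': 1, 'or': 1, 'reads': 3, 'that': 3}
Checking each candidate word (with clipping):
  'those' -> not in reference -> no match (matches: 0)
  'field' -> in reference (ref count 1, used 1/1) -> match (matches: 1)
  'that' -> in reference (ref count 3, used 1/3) -> match (matches: 2)
  'strange' -> not in reference -> no match (matches: 2)
  'reads' -> in reference (ref count 3, used 1/3) -> match (matches: 3)
Clipped matches: 3, Candidate length: 5
Precision = 3/5

3/5


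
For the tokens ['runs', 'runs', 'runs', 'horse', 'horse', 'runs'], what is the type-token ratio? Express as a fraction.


Tokens: 6
Unique types: ('horse', 'runs') = 2
TTR = 2/6
Simplify: divide both by 2 -> 1/3
TTR = 1/3

1/3


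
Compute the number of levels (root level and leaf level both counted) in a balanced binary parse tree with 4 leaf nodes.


In a balanced binary tree with n leaves the deepest leaf is ceil(log2(n)) edges below the root,
so counting node levels inclusive of root and leaves gives ceil(log2(n)) + 1 levels.
log2(4) = 2.0000
ceil(2.0000) = 2
levels = 2 + 1 = 3

3


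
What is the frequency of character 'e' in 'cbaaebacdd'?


Scanning 'cbaaebacdd' for 'e':
  Position 4: 'e' -> MATCH (count: 1)
Total occurrences of 'e': 1

1


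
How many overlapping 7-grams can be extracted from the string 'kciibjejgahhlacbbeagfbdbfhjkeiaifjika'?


String 'kciibjejgahhlacbbeagfbdbfhjkeiaifjika' has length L = 37.
Number of overlapping n-grams = L - n + 1
Substituting: 37 - 7 + 1 = 31

31


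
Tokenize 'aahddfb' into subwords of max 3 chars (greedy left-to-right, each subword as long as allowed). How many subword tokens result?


'aahddfb' has 7 characters.
Chunking with max size 3:
  Chunk 1: 'aah' (positions 0-2)
  Chunk 2: 'ddf' (positions 3-5)
  Chunk 3: 'b' (positions 6-6)
Total chunks: ceil(7 / 3) = 3

3


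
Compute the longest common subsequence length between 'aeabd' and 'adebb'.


DP table for LCS of 'aeabd' and 'adebb':
       a  d  e  b  b
    0  0  0  0  0  0
  a 0  1  1  1  1  1
  e 0  1  1  2  2  2
  a 0  1  1  2  2  2
  b 0  1  1  2  3  3
  d 0  1  2  2  3  3
LCS: 'aeb'
LCS length = 3

3


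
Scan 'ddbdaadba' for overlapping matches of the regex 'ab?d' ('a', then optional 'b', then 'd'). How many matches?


Pattern: ab?d means 'a', then optional 'b', then 'd'.
Scanning 'ddbdaadba' position-by-position:
  Pos 0: window 'ddb' -> no
  Pos 1: window 'dbd' -> no
  Pos 2: window 'bda' -> no
  Pos 3: window 'daa' -> no
  Pos 4: window 'aad' -> no
  Pos 5: window 'adb' -> MATCH
  Pos 6: window 'dba' -> no
  Pos 7: window 'ba' -> no
  Pos 8: window 'a' -> no
Total matches: 1

1


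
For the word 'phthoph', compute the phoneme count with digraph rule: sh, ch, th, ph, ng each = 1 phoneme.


Parsing 'phthoph' greedily, digraphs first:
  'ph' -> digraph (1 consonant phoneme) (phonemes so far: 1)
  'th' -> digraph (1 consonant phoneme) (phonemes so far: 2)
  'o' -> vowel phoneme (phonemes so far: 3)
  'ph' -> digraph (1 consonant phoneme) (phonemes so far: 4)
Total phonemes: 4

4


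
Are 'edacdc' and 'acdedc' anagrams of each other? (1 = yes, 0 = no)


Sort characters of 'edacdc': 'accdde'
Sort characters of 'acdedc': 'accdde'
Sorted forms match -> they ARE anagrams
Result: 1

1


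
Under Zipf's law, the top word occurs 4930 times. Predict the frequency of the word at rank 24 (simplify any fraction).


Zipf's law: freq(rank) = f1 / rank
f1 = 4930, rank = 24
freq = 4930 / 24
GCD(4930, 24) = 2
Simplified: 2465/12

2465/12


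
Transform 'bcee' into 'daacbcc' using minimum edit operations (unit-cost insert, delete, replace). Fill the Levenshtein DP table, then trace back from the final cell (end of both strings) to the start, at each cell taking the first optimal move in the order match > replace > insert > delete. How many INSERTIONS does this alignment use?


Edit distance = 6. Backtracking from cell (4, 7) with preference match > replace > insert > delete,
then listing the resulting alignment 'bcee' -> 'daacbcc' left to right:
  Step 1: insert 'd' [insertion #1]
  Step 2: insert 'a' [insertion #2]
  Step 3: replace b->a
  Step 4: keep 'c'
  Step 5: insert 'b' [insertion #3]
  Step 6: replace e->c
  Step 7: replace e->c
Total insertions: 3

3


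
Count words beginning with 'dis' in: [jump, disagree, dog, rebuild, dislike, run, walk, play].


Checking each word for prefix 'dis':
  'jump' -> no (count: 0)
  'disagree' -> YES, starts with 'dis' (count: 1)
  'dog' -> no (count: 1)
  'rebuild' -> no (count: 1)
  'dislike' -> YES, starts with 'dis' (count: 2)
  'run' -> no (count: 2)
  'walk' -> no (count: 2)
  'play' -> no (count: 2)
Total with prefix 'dis': 2

2
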